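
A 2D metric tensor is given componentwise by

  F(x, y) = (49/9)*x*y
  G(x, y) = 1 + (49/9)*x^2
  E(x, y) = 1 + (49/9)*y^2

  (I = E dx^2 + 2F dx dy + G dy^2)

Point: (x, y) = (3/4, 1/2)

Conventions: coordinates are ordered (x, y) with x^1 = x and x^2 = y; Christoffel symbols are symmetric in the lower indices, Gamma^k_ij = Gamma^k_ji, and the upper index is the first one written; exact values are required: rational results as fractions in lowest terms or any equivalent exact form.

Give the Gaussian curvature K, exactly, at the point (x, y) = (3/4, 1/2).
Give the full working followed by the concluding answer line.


E = 85/36, F = 49/24, G = 65/16, EG - F^2 = 781/144 at the point
E_x = 0, E_y = 49/9, F_x = 49/18, F_y = 49/12, G_x = 49/6, G_y = 0
E_yy = 98/9, F_xy = 49/9, G_xx = 98/9
Compute both Brioschi determinants and normalise by (EG - F^2)^2.
M1 = [[-E_yy/2 + F_xy - G_xx/2, E_x/2, F_x - E_y/2], [F_y - G_x/2, E, F], [G_y/2, F, G]] = [[-49/9, 0, 0], [0, 85/36, 49/24], [0, 49/24, 65/16]]; det M1 = -38269/1296
M2 = [[0, E_y/2, G_x/2], [E_y/2, E, F], [G_x/2, F, G]] = [[0, 49/18, 49/12], [49/18, 85/36, 49/24], [49/12, 49/24, 65/16]]; det M2 = -31213/1296
det M1 - det M2 = -49/9; K = -49/9 / (781/144)^2 = -112896/609961

Answer: K = -112896/609961


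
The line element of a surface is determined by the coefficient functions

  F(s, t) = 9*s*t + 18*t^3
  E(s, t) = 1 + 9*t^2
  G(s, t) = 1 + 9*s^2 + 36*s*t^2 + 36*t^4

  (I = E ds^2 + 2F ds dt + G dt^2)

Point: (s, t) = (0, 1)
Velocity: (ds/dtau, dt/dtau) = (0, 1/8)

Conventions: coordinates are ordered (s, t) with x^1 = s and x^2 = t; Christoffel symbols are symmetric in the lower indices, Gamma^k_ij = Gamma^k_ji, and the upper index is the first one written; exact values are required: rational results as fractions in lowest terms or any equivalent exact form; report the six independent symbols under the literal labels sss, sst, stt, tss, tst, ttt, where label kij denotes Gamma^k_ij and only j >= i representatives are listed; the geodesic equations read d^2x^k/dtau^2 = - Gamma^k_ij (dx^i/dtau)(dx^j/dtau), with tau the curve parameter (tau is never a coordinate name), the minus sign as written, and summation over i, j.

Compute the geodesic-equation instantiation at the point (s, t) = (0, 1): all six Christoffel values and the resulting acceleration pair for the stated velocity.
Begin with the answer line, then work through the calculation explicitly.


Answer: Gamma_sss = 0, Gamma_sst = 9/46, Gamma_stt = 18/23, Gamma_tss = 0, Gamma_tst = 9/23, Gamma_ttt = 36/23; accelerations (d^2s/dtau^2, d^2t/dtau^2) = (-9/736, -9/368)

E = 10, F = 18, G = 37 at the point
E_s = 0, E_t = 18, F_s = 9, F_t = 54, G_s = 36, G_t = 144
EG - F^2 = 46;  g^inv = (1/46) * [[37, -18], [-18, 10]]
first-kind symbols [ij,l] = (1/2)(d_i g_jl + d_j g_il - d_l g_ij): [ss,s] = E_s/2 = 0, [ss,t] = F_s - E_t/2 = 0, [st,s] = E_t/2 = 9, [st,t] = G_s/2 = 18, [tt,s] = F_t - G_s/2 = 36, [tt,t] = G_t/2 = 72
Gamma^s_ij = (G*[ij,s] - F*[ij,t])/(EG - F^2), Gamma^t_ij = (E*[ij,t] - F*[ij,s])/(EG - F^2)
Gamma_sss = 0, Gamma_sst = 9/46, Gamma_stt = 18/23, Gamma_tss = 0, Gamma_tst = 9/23, Gamma_ttt = 36/23
d^2s/dtau^2 = -(Gamma_sss*(0)^2 + 2*Gamma_sst*(0)*(1/8) + Gamma_stt*(1/8)^2) = -9/736
d^2t/dtau^2 = -(Gamma_tss*(0)^2 + 2*Gamma_tst*(0)*(1/8) + Gamma_ttt*(1/8)^2) = -9/368


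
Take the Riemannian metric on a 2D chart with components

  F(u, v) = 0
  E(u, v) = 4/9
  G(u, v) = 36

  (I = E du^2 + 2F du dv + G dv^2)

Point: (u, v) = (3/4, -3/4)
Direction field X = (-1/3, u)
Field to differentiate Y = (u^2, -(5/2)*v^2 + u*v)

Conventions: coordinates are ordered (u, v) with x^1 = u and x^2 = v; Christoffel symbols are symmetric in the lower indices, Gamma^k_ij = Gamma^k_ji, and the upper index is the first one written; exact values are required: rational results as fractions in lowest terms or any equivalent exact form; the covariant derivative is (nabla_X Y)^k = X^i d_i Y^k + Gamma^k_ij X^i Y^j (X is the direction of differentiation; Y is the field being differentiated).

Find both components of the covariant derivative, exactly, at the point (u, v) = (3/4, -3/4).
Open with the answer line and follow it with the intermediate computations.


Answer: (nabla_X Y)^u = -1/2, (nabla_X Y)^v = 29/8

E = 4/9, F = 0, G = 36 at the point
E_u = 0, E_v = 0, F_u = 0, F_v = 0, G_u = 0, G_v = 0
EG - F^2 = 16;  g^inv = (1/16) * [[36, 0], [0, 4/9]]
first-kind symbols [ij,l] = (1/2)(d_i g_jl + d_j g_il - d_l g_ij): [uu,u] = E_u/2 = 0, [uu,v] = F_u - E_v/2 = 0, [uv,u] = E_v/2 = 0, [uv,v] = G_u/2 = 0, [vv,u] = F_v - G_u/2 = 0, [vv,v] = G_v/2 = 0
Gamma^u_ij = (G*[ij,u] - F*[ij,v])/(EG - F^2), Gamma^v_ij = (E*[ij,v] - F*[ij,u])/(EG - F^2)
Gamma_uuu = 0, Gamma_uuv = 0, Gamma_uvv = 0, Gamma_vuu = 0, Gamma_vuv = 0, Gamma_vvv = 0
X = (-1/3, 3/4), Y = (9/16, -63/32) at the point


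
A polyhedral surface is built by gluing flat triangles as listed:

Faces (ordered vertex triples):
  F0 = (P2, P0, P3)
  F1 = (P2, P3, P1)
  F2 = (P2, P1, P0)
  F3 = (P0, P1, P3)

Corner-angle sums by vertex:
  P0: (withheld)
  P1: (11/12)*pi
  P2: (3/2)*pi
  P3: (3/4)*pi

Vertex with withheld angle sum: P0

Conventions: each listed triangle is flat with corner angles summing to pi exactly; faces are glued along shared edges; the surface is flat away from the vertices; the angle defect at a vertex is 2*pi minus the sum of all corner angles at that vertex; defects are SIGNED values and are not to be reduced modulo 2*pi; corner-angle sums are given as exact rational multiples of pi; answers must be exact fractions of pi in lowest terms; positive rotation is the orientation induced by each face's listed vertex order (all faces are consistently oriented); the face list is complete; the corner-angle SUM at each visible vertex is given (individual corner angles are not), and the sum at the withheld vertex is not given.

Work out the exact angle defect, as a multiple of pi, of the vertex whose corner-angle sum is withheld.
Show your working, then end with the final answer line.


V = 4, E = 6, F = 4; chi = V - E + F = 2
Gauss-Bonnet: total defect = 2*pi*chi = 4*pi; visible defects sum to (17/6)*pi

Answer: defect(P0) = (7/6)*pi


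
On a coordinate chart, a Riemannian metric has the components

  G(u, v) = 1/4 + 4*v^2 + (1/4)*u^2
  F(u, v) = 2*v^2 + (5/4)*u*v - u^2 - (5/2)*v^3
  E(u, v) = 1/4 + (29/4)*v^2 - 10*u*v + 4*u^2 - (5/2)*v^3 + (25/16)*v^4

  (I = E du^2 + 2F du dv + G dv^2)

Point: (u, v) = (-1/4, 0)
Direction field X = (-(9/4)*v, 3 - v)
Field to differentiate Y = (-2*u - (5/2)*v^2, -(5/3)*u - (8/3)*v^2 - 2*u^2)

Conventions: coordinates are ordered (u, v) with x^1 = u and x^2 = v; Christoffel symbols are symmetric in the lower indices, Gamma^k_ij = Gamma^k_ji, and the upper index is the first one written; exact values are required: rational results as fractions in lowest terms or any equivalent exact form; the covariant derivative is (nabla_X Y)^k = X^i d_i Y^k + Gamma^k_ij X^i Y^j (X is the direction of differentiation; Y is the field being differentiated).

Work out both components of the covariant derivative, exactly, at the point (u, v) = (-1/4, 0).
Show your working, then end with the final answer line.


E = 1/2, F = -1/16, G = 17/64 at the point
E_u = -2, E_v = 5/2, F_u = 1/2, F_v = -5/16, G_u = -1/8, G_v = 0
EG - F^2 = 33/256;  g^inv = (256/33) * [[17/64, 1/16], [1/16, 1/2]]
first-kind symbols [ij,l] = (1/2)(d_i g_jl + d_j g_il - d_l g_ij): [uu,u] = E_u/2 = -1, [uu,v] = F_u - E_v/2 = -3/4, [uv,u] = E_v/2 = 5/4, [uv,v] = G_u/2 = -1/16, [vv,u] = F_v - G_u/2 = -1/4, [vv,v] = G_v/2 = 0
Gamma^u_ij = (G*[ij,u] - F*[ij,v])/(EG - F^2), Gamma^v_ij = (E*[ij,v] - F*[ij,u])/(EG - F^2)
Gamma_uuu = -80/33, Gamma_uuv = 28/11, Gamma_uvv = -17/33, Gamma_vuu = -112/33, Gamma_vuv = 4/11, Gamma_vvv = -4/33
X = (0, 3), Y = (1/2, 7/24) at the point

Answer: (nabla_X Y)^u = 889/264, (nabla_X Y)^v = 29/66


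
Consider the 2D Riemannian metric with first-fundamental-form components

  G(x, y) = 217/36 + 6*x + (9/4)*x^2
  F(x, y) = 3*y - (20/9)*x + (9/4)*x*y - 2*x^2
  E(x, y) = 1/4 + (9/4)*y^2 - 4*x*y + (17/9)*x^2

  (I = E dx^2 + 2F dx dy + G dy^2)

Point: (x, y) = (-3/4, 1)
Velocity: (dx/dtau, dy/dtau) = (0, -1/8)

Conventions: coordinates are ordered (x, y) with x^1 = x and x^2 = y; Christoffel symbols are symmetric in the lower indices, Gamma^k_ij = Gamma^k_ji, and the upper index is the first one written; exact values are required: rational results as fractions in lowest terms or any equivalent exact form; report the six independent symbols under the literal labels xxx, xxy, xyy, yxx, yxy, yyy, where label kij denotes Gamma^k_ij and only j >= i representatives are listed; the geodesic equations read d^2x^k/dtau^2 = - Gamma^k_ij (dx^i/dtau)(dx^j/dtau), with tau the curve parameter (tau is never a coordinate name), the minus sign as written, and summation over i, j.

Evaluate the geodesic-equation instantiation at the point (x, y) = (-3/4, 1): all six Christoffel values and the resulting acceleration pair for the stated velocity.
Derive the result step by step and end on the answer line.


E = 105/16, F = 89/48, G = 1609/576 at the point
E_x = -41/6, E_y = 15/2, F_x = 109/36, F_y = 21/16, G_x = 21/8, G_y = 0
EG - F^2 = 137261/9216;  g^inv = (9216/137261) * [[1609/576, -89/48], [-89/48, 105/16]]
first-kind symbols [ij,l] = (1/2)(d_i g_jl + d_j g_il - d_l g_ij): [xx,x] = E_x/2 = -41/12, [xx,y] = F_x - E_y/2 = -13/18, [xy,x] = E_y/2 = 15/4, [xy,y] = G_x/2 = 21/16, [yy,x] = F_y - G_x/2 = 0, [yy,y] = G_y/2 = 0
Gamma^x_ij = (G*[ij,x] - F*[ij,y])/(EG - F^2), Gamma^y_ij = (E*[ij,y] - F*[ij,x])/(EG - F^2)
Gamma_xxx = -226852/411783, Gamma_xxy = 74112/137261, Gamma_xyy = 0, Gamma_yxx = 14704/137261, Gamma_yxy = 15300/137261, Gamma_yyy = 0
d^2x/dtau^2 = -(Gamma_xxx*(0)^2 + 2*Gamma_xxy*(0)*(-1/8) + Gamma_xyy*(-1/8)^2) = 0
d^2y/dtau^2 = -(Gamma_yxx*(0)^2 + 2*Gamma_yxy*(0)*(-1/8) + Gamma_yyy*(-1/8)^2) = 0

Answer: Gamma_xxx = -226852/411783, Gamma_xxy = 74112/137261, Gamma_xyy = 0, Gamma_yxx = 14704/137261, Gamma_yxy = 15300/137261, Gamma_yyy = 0; accelerations (d^2x/dtau^2, d^2y/dtau^2) = (0, 0)


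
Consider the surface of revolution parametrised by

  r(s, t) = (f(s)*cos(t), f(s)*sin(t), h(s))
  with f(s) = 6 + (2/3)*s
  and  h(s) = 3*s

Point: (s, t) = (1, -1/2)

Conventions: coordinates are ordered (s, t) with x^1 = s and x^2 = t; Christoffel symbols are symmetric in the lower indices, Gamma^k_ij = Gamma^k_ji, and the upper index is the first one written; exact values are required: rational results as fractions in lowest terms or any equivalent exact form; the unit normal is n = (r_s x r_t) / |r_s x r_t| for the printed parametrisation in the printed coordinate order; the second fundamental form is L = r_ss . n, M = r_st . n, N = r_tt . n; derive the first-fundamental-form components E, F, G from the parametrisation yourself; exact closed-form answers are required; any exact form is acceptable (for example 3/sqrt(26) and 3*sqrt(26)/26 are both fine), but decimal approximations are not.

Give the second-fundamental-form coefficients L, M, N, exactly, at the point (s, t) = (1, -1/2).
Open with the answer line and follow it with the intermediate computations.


Answer: L = 0, M = 0, N = 12*sqrt(85)/17

f = 20/3, f' = 2/3, f'' = 0, h' = 3, h'' = 0
E = 85/9, F = 0, G = 400/9; answer radicand W^2 = 85/9
unnormalised second-form numerators: l = 0, m = 0, n = 20; L = l/sqrt(85/9), and similarly M = m/sqrt(W^2), N = n/sqrt(W^2)


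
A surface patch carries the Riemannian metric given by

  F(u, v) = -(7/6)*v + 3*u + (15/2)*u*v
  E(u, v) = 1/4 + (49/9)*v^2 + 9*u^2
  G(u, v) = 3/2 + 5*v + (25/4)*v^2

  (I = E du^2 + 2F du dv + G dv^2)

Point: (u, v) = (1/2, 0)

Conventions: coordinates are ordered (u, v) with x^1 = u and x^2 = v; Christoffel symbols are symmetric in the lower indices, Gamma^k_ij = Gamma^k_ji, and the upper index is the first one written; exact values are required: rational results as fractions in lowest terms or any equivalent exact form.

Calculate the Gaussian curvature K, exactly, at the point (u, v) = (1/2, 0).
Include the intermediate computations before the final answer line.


E = 5/2, F = 3/2, G = 3/2, EG - F^2 = 3/2 at the point
E_u = 9, E_v = 0, F_u = 3, F_v = 31/12, G_u = 0, G_v = 5
E_vv = 98/9, F_uv = 15/2, G_uu = 0
Compute both Brioschi determinants and normalise by (EG - F^2)^2.
M1 = [[-E_vv/2 + F_uv - G_uu/2, E_u/2, F_u - E_v/2], [F_v - G_u/2, E, F], [G_v/2, F, G]] = [[37/18, 9/2, 3], [31/12, 5/2, 3/2], [5/2, 3/2, 3/2]]; det M1 = -221/48
M2 = [[0, E_v/2, G_u/2], [E_v/2, E, F], [G_u/2, F, G]] = [[0, 0, 0], [0, 5/2, 3/2], [0, 3/2, 3/2]]; det M2 = 0
det M1 - det M2 = -221/48; K = -221/48 / (3/2)^2 = -221/108

Answer: K = -221/108


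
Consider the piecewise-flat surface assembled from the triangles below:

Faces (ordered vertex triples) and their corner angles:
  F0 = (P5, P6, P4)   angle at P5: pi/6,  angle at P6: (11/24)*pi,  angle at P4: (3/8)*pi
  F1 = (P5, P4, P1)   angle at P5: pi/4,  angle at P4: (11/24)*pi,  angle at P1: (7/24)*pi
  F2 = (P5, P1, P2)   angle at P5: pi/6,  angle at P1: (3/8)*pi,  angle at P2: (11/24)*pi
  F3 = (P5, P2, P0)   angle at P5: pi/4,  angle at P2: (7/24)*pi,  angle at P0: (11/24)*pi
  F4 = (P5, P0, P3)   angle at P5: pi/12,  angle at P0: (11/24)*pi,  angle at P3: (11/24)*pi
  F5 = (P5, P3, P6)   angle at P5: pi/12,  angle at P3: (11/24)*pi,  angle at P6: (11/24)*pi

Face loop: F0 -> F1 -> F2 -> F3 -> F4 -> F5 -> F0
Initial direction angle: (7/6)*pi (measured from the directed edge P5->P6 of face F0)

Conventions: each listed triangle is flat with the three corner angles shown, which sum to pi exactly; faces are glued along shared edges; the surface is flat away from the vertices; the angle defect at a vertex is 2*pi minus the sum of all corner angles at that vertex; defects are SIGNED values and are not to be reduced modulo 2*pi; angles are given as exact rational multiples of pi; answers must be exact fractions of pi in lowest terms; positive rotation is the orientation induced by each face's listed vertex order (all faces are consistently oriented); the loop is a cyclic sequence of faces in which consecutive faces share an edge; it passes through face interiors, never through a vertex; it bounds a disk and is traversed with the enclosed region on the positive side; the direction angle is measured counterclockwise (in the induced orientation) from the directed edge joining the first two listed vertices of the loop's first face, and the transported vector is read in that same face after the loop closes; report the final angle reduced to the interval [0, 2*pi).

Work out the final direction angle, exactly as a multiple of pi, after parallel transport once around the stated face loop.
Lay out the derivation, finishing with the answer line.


enclosed vertex P5: corner angles sum to pi, defect = 2*pi - pi = pi
transport around the loop rotates by the sum of enclosed defects; add to the initial angle mod 2*pi
final angle = (7/6)*pi + pi = pi/6 (mod 2*pi)

Answer: final direction angle = pi/6


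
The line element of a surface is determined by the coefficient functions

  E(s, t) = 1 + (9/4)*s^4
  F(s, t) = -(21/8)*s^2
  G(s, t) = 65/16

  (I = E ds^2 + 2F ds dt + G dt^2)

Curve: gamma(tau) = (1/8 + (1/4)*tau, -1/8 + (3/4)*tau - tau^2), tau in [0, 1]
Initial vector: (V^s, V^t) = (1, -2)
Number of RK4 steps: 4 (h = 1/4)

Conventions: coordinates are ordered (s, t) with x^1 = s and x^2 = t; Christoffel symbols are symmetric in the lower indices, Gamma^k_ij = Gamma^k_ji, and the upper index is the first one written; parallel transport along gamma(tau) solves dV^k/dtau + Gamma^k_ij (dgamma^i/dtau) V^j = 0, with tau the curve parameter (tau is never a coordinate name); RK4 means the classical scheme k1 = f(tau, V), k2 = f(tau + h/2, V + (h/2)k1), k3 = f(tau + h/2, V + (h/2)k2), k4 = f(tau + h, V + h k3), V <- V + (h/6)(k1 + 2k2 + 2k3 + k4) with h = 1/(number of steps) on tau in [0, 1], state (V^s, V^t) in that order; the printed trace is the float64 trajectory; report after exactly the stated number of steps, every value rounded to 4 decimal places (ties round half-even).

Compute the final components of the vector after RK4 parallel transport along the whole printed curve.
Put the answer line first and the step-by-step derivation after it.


Answer: V^s = 0.9946, V^t = -1.9197

gamma'(tau) = (1/4, 3/4 - 2*tau); f(tau, V)^k = -Gamma^k_ij(gamma(tau)) gamma'^i(tau) V^j; h = 1/4; intermediate values shown to 6 dp
curve data and Christoffel symbols at the stage parameters:
  tau = 0.000000: gamma = (0.125000, -0.125000), gamma' = (0.250000, 0.750000); Gamma_sss = 0.002163, Gamma_sst = 0.000000, Gamma_stt = 0.000000, Gamma_tss = -0.161517, Gamma_tst = 0.000000, Gamma_ttt = 0.000000
  tau = 0.125000: gamma = (0.156250, -0.046875), gamma' = (0.250000, 0.500000); Gamma_sss = 0.004224, Gamma_sst = 0.000000, Gamma_stt = 0.000000, Gamma_tss = -0.201856, Gamma_tst = 0.000000, Gamma_ttt = 0.000000
  tau = 0.250000: gamma = (0.187500, 0.000000), gamma' = (0.250000, 0.250000); Gamma_sss = 0.007297, Gamma_sst = 0.000000, Gamma_stt = 0.000000, Gamma_tss = -0.242142, Gamma_tst = 0.000000, Gamma_ttt = 0.000000
  tau = 0.375000: gamma = (0.218750, 0.015625), gamma' = (0.250000, 0.000000); Gamma_sss = 0.011580, Gamma_sst = 0.000000, Gamma_stt = 0.000000, Gamma_tss = -0.282334, Gamma_tst = 0.000000, Gamma_ttt = 0.000000
  tau = 0.500000: gamma = (0.250000, 0.000000), gamma' = (0.250000, -0.250000); Gamma_sss = 0.017270, Gamma_sst = 0.000000, Gamma_stt = 0.000000, Gamma_tss = -0.322379, Gamma_tst = 0.000000, Gamma_ttt = 0.000000
  tau = 0.625000: gamma = (0.281250, -0.046875), gamma' = (0.250000, -0.500000); Gamma_sss = 0.024558, Gamma_sst = 0.000000, Gamma_stt = 0.000000, Gamma_tss = -0.362206, Gamma_tst = 0.000000, Gamma_ttt = 0.000000
  tau = 0.750000: gamma = (0.312500, -0.125000), gamma' = (0.250000, -0.750000); Gamma_sss = 0.033626, Gamma_sst = 0.000000, Gamma_stt = 0.000000, Gamma_tss = -0.401724, Gamma_tst = 0.000000, Gamma_ttt = 0.000000
  tau = 0.875000: gamma = (0.343750, -0.234375), gamma' = (0.250000, -1.000000); Gamma_sss = 0.044648, Gamma_sst = 0.000000, Gamma_stt = 0.000000, Gamma_tss = -0.440822, Gamma_tst = 0.000000, Gamma_ttt = 0.000000
  tau = 1.000000: gamma = (0.375000, -0.375000), gamma' = (0.250000, -1.250000); Gamma_sss = 0.057781, Gamma_sst = 0.000000, Gamma_stt = 0.000000, Gamma_tss = -0.479365, Gamma_tst = 0.000000, Gamma_ttt = 0.000000
step 0: V^s = 1.0000, V^t = -2.0000
step 1: k1 = (-0.000541, 0.040379), k2 = (-0.001056, 0.050461), k3 = (-0.001056, 0.050457), k4 = (-0.001824, 0.060520); V <- V + (h/6)(k1 + 2k2 + 2k3 + k4): V^s = 0.9997, V^t = -1.9874
step 2: k1 = (-0.001824, 0.060519), k2 = (-0.002894, 0.070548), k3 = (-0.002893, 0.070539), k4 = (-0.004313, 0.080514); V <- V + (h/6)(k1 + 2k2 + 2k3 + k4): V^s = 0.9990, V^t = -1.9698
step 3: k1 = (-0.004313, 0.080513), k2 = (-0.006130, 0.090411), k3 = (-0.006129, 0.090391), k4 = (-0.008385, 0.100176); V <- V + (h/6)(k1 + 2k2 + 2k3 + k4): V^s = 0.9974, V^t = -1.9472
step 4: k1 = (-0.008385, 0.100174), k2 = (-0.011122, 0.109807), k3 = (-0.011118, 0.109770), k4 = (-0.014368, 0.119201); V <- V + (h/6)(k1 + 2k2 + 2k3 + k4): V^s = 0.9946, V^t = -1.9197


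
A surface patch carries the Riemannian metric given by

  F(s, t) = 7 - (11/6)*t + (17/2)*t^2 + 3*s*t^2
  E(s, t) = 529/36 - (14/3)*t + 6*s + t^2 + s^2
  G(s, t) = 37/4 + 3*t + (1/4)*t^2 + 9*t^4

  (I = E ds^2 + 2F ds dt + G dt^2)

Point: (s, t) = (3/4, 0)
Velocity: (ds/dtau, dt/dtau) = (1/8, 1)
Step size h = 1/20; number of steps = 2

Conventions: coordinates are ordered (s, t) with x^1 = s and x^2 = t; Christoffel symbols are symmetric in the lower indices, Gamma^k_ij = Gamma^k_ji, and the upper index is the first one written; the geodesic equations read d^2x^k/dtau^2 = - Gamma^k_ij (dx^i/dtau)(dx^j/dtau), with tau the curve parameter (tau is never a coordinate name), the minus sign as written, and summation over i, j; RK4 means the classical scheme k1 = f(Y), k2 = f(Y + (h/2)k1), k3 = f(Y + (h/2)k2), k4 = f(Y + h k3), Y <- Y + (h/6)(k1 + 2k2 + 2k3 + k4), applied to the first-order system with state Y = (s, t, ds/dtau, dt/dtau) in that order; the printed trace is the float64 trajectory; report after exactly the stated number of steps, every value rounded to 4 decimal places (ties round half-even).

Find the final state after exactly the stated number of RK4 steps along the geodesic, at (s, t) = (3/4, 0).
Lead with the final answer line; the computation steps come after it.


Answer: s = 0.7635, t = 0.0985, ds/dtau = 0.1417, dt/dtau = 0.9716

f(Y) = (ds/dtau, dt/dtau, -Gamma^s_ij Y'^i Y'^j, -Gamma^t_ij Y'^i Y'^j) with the Gammas evaluated at the stage position; h = 0.050000; intermediate values shown to 6 dp
step 0: s = 0.7500, t = 0.0000, ds/dtau = 0.1250, dt/dtau = 1.0000
step 1:
  k1: at (s, t) = (0.750000, 0.000000), (ds/dtau, dt/dtau) = (0.125000, 1.000000); Gamma_sss = 0.137226, Gamma_sst = -0.161369, Gamma_stt = -0.205293, Gamma_tss = 0.148406, Gamma_tst = 0.122117, Gamma_ttt = 0.317519; k1 = (0.125000, 1.000000, 0.243491, -0.350367)
  k2: at (s, t) = (0.753125, 0.025000), (ds/dtau, dt/dtau) = (0.131087, 0.991241); Gamma_sss = 0.140213, Gamma_sst = -0.159544, Gamma_stt = -0.167258, Gamma_tss = 0.143076, Gamma_tst = 0.119094, Gamma_ttt = 0.286407; k2 = (0.131087, 0.991241, 0.203393, -0.314820)
  k3: at (s, t) = (0.753277, 0.024781), (ds/dtau, dt/dtau) = (0.130085, 0.992129); Gamma_sss = 0.140187, Gamma_sst = -0.159544, Gamma_stt = -0.167572, Gamma_tss = 0.143121, Gamma_tst = 0.119107, Gamma_ttt = 0.286660; k3 = (0.130085, 0.992129, 0.203754, -0.315332)
  k4: at (s, t) = (0.756504, 0.049606), (ds/dtau, dt/dtau) = (0.135188, 0.984233); Gamma_sss = 0.142883, Gamma_sst = -0.157943, Gamma_stt = -0.130189, Gamma_tss = 0.138320, Gamma_tst = 0.116540, Gamma_ttt = 0.257198; k4 = (0.135188, 0.984233, 0.165535, -0.282692)
  Y <- Y + (h/6)(k1 + 2k2 + 2k3 + k4): s = 0.7565, t = 0.0496, ds/dtau = 0.1352, dt/dtau = 0.9842
step 2:
  k1: at (s, t) = (0.756521, 0.049591), (ds/dtau, dt/dtau) = (0.135194, 0.984222); Gamma_sss = 0.142881, Gamma_sst = -0.157942, Gamma_stt = -0.130210, Gamma_tss = 0.138323, Gamma_tst = 0.116541, Gamma_ttt = 0.257214; k1 = (0.135194, 0.984222, 0.165553, -0.282704)
  k2: at (s, t) = (0.759901, 0.074197), (ds/dtau, dt/dtau) = (0.139333, 0.977154); Gamma_sss = 0.145306, Gamma_sst = -0.156544, Gamma_stt = -0.093460, Gamma_tss = 0.134011, Gamma_tst = 0.114395, Gamma_ttt = 0.229354; k2 = (0.139333, 0.977154, 0.129044, -0.252745)
  k3: at (s, t) = (0.760004, 0.074020), (ds/dtau, dt/dtau) = (0.138420, 0.977903); Gamma_sss = 0.145289, Gamma_sst = -0.156543, Gamma_stt = -0.093712, Gamma_tss = 0.134041, Gamma_tst = 0.114401, Gamma_ttt = 0.229542; k3 = (0.138420, 0.977903, 0.129213, -0.253049)
  k4: at (s, t) = (0.763442, 0.098487), (ds/dtau, dt/dtau) = (0.141655, 0.971570); Gamma_sss = 0.147478, Gamma_sst = -0.155336, Gamma_stt = -0.057409, Gamma_tss = 0.130153, Gamma_tst = 0.112640, Gamma_ttt = 0.203097; k4 = (0.141655, 0.971570, 0.093989, -0.225330)
  Y <- Y + (h/6)(k1 + 2k2 + 2k3 + k4): s = 0.7635, t = 0.0985, ds/dtau = 0.1417, dt/dtau = 0.9716


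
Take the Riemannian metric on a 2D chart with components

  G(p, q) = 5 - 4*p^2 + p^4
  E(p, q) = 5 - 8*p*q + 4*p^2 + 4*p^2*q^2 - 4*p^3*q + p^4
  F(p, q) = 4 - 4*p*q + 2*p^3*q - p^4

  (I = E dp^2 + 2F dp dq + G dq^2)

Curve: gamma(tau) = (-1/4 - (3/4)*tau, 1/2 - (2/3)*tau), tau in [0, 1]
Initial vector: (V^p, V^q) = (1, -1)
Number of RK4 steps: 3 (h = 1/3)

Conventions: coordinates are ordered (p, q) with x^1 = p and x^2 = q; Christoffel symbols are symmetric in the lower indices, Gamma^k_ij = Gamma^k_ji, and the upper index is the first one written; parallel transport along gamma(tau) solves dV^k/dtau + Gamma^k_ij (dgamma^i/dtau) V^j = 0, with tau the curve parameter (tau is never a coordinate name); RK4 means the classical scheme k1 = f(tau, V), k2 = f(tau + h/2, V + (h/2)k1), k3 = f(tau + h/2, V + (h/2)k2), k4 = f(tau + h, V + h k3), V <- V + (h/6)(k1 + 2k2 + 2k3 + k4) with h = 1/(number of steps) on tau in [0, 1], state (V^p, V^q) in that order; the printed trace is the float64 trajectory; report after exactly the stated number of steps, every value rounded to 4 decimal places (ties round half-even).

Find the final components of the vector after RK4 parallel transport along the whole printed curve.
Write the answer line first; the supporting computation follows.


Answer: V^p = 0.6455, V^q = -1.2088

gamma'(tau) = (-3/4, -2/3); f(tau, V)^k = -Gamma^k_ij(gamma(tau)) gamma'^i(tau) V^j; h = 1/3; intermediate values shown to 6 dp
curve data and Christoffel symbols at the stage parameters:
  tau = 0.000000: gamma = (-0.250000, 0.500000), gamma' = (-0.750000, -0.666667); Gamma_ppp = -0.343387, Gamma_ppq = 0.114462, Gamma_pqq = 0.000000, Gamma_qpp = -0.287703, Gamma_qpq = 0.095901, Gamma_qqq = 0.000000
  tau = 0.166667: gamma = (-0.375000, 0.388889), gamma' = (-0.750000, -0.666667); Gamma_ppp = -0.358227, Gamma_ppq = 0.175857, Gamma_pqq = 0.000000, Gamma_qpp = -0.273848, Gamma_qpq = 0.134434, Gamma_qqq = 0.000000
  tau = 0.333333: gamma = (-0.500000, 0.277778), gamma' = (-0.750000, -0.666667); Gamma_ppp = -0.376200, Gamma_ppq = 0.241843, Gamma_pqq = 0.000000, Gamma_qpp = -0.260446, Gamma_qpq = 0.167429, Gamma_qqq = 0.000000
  tau = 0.500000: gamma = (-0.625000, 0.166667), gamma' = (-0.750000, -0.666667); Gamma_ppp = -0.397791, Gamma_ppq = 0.314046, Gamma_pqq = 0.000000, Gamma_qpp = -0.246327, Gamma_qpq = 0.194469, Gamma_qqq = 0.000000
  tau = 0.666667: gamma = (-0.750000, 0.055556), gamma' = (-0.750000, -0.666667); Gamma_ppp = -0.423443, Gamma_ppq = 0.394240, Gamma_pqq = 0.000000, Gamma_qpp = -0.230059, Gamma_qpq = 0.214193, Gamma_qqq = 0.000000
  tau = 0.833333: gamma = (-0.875000, -0.055556), gamma' = (-0.750000, -0.666667); Gamma_ppp = -0.453462, Gamma_ppq = 0.484206, Gamma_pqq = 0.000000, Gamma_qpp = -0.209767, Gamma_qpq = 0.223988, Gamma_qqq = 0.000000
  tau = 1.000000: gamma = (-1.000000, -0.166667), gamma' = (-0.750000, -0.666667); Gamma_ppp = -0.487805, Gamma_ppq = 0.585366, Gamma_pqq = 0.000000, Gamma_qpp = -0.182927, Gamma_qpq = 0.219512, Gamma_qqq = 0.000000
step 0: V^p = 1.0000, V^q = -1.0000
step 1: k1 = (-0.267079, -0.223769), k2 = (-0.281503, -0.215196), k3 = (-0.280951, -0.214774), k4 = (-0.303964, -0.210437); V <- V + (h/6)(k1 + 2k2 + 2k3 + k4): V^p = 0.9058, V^q = -1.0719
step 2: k1 = (-0.303951, -0.210428), k2 = (-0.336817, -0.208570), k3 = (-0.336257, -0.208223), k4 = (-0.380920, -0.206957); V <- V + (h/6)(k1 + 2k2 + 2k3 + k4): V^p = 0.7929, V^q = -1.1414
step 3: k1 = (-0.380906, -0.206949), k2 = (-0.439643, -0.203374), k3 = (-0.439257, -0.203196), k4 = (-0.515067, -0.193150); V <- V + (h/6)(k1 + 2k2 + 2k3 + k4): V^p = 0.6455, V^q = -1.2088


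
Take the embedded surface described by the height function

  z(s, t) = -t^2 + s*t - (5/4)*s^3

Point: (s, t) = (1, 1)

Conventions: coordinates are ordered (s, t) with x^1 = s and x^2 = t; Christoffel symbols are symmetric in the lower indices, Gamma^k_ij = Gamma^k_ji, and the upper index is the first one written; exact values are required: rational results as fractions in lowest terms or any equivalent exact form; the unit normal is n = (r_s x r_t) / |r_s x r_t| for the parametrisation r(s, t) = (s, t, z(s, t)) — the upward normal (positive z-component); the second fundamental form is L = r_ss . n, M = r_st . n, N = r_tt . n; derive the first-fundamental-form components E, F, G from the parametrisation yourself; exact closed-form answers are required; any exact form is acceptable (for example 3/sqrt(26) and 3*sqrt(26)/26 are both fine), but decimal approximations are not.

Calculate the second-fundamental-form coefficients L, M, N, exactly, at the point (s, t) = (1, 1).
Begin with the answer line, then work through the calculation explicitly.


Answer: L = -10*sqrt(17)/17, M = 4*sqrt(17)/51, N = -8*sqrt(17)/51

z_s = -11/4, z_t = -1, z_ss = -15/2, z_st = 1, z_tt = -2
E = 137/16, F = 11/4, G = 2; answer radicand W^2 = 153/16
unnormalised second-form numerators: l = -15/2, m = 1, n = -2; L = l/sqrt(153/16), and similarly M = m/sqrt(W^2), N = n/sqrt(W^2)


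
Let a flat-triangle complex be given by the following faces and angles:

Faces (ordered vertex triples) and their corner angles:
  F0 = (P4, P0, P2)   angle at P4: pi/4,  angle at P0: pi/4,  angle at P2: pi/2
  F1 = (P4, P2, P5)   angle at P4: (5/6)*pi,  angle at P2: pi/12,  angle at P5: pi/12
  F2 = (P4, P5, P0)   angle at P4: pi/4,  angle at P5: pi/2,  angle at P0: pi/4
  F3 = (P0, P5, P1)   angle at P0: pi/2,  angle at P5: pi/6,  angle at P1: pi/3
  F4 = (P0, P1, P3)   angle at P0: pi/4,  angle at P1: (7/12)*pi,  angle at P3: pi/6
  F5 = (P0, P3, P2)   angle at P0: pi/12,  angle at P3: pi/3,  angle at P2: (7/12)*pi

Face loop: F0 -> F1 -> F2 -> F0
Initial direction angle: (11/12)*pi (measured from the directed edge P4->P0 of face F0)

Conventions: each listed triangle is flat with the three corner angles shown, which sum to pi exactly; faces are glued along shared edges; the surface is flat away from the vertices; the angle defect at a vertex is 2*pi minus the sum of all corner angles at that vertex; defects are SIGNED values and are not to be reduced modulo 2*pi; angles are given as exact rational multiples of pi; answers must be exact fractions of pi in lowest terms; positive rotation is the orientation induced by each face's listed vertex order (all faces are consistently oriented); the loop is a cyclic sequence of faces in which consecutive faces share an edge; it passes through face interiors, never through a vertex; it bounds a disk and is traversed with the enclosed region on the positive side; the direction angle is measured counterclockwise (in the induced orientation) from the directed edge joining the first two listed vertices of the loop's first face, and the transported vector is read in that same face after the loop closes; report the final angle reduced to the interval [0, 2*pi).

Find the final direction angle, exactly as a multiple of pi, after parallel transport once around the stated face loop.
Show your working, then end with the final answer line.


enclosed vertex P4: corner angles sum to (4/3)*pi, defect = 2*pi - (4/3)*pi = (2/3)*pi
adding the enclosed defects to the starting angle (mod 2*pi, induced orientation) gives the holonomy
final angle = (11/12)*pi + (2/3)*pi = (19/12)*pi (mod 2*pi)

Answer: final direction angle = (19/12)*pi


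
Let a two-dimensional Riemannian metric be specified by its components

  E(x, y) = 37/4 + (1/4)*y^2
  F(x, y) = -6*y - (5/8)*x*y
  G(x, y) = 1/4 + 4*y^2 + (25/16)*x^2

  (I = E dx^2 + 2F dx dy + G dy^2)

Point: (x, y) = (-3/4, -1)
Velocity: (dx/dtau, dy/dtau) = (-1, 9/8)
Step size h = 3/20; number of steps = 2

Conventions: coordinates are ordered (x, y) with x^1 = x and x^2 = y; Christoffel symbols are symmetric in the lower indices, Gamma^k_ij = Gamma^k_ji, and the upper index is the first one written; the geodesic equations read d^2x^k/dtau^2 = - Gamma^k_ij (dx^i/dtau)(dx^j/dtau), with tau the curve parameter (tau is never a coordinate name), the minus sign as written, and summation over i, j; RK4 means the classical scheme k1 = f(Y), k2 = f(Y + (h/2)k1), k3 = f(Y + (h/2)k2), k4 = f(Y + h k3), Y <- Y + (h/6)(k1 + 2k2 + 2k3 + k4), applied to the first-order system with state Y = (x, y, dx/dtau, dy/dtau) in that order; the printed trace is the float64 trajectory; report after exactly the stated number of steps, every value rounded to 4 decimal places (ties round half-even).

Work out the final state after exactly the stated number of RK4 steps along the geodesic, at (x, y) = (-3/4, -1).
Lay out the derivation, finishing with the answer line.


f(Y) = (dx/dtau, dy/dtau, -Gamma^x_ij Y'^i Y'^j, -Gamma^y_ij Y'^i Y'^j) with the Gammas evaluated at the stage position; h = 0.150000; intermediate values shown to 6 dp
step 0: x = -0.7500, y = -1.0000, dx/dtau = -1.0000, dy/dtau = 1.1250
step 1:
  k1: at (x, y) = (-0.750000, -1.000000), (dx/dtau, dy/dtau) = (-1.000000, 1.125000); Gamma_xxx = -0.266954, Gamma_xxy = 0.286803, Gamma_xyy = -0.012897, Gamma_yxx = 0.458497, Gamma_yxy = -0.537786, Gamma_yyy = -0.765984; k1 = (-1.000000, 1.125000, 0.928584, -0.699067)
  k2: at (x, y) = (-0.825000, -0.915625), (dx/dtau, dy/dtau) = (-0.930356, 1.072570); Gamma_xxx = -0.212522, Gamma_xxy = 0.285510, Gamma_xyy = -0.062734, Gamma_yxx = 0.400342, Gamma_yxy = -0.583419, Gamma_yyy = -0.717271; k2 = (-0.930356, 1.072570, 0.825926, -0.685722)
  k3: at (x, y) = (-0.819777, -0.919557), (dx/dtau, dy/dtau) = (-0.938056, 1.073571); Gamma_xxx = -0.215536, Gamma_xxy = 0.285980, Gamma_xyy = -0.060333, Gamma_yxx = 0.404120, Gamma_yxy = -0.581756, Gamma_yyy = -0.720524; k3 = (-0.938056, 1.073571, 0.835199, -0.696898)
  k4: at (x, y) = (-0.890708, -0.838964), (dx/dtau, dy/dtau) = (-0.874720, 1.020465); Gamma_xxx = -0.169963, Gamma_xxy = 0.276447, Gamma_xyy = -0.107329, Gamma_yxx = 0.350812, Gamma_yxy = -0.616527, Gamma_yyy = -0.665660; k4 = (-0.874720, 1.020465, 0.735336, -0.675885)
  Y <- Y + (h/6)(k1 + 2k2 + 2k3 + k4): x = -0.8903, y = -0.8391, dx/dtau = -0.8753, dy/dtau = 1.0215
step 2:
  k1: at (x, y) = (-0.890289, -0.839056), (dx/dtau, dy/dtau) = (-0.875346, 1.021495); Gamma_xxx = -0.170109, Gamma_xxy = 0.276509, Gamma_xyy = -0.107272, Gamma_yxx = 0.351059, Gamma_yxy = -0.616566, Gamma_yyy = -0.665874; k1 = (-0.875346, 1.021495, 0.736763, -0.676804)
  k2: at (x, y) = (-0.955940, -0.762444), (dx/dtau, dy/dtau) = (-0.820088, 0.970735); Gamma_xxx = -0.133119, Gamma_xxy = 0.261077, Gamma_xyy = -0.149458, Gamma_yxx = 0.303631, Gamma_yxy = -0.641764, Gamma_yyy = -0.608060; k2 = (-0.820088, 0.970735, 0.646047, -0.653017)
  k3: at (x, y) = (-0.951795, -0.766251), (dx/dtau, dy/dtau) = (-0.826892, 0.972519); Gamma_xxx = -0.135025, Gamma_xxy = 0.262111, Gamma_xyy = -0.147458, Gamma_yxx = 0.306349, Gamma_yxy = -0.640939, Gamma_yyy = -0.611422; k3 = (-0.826892, 0.972519, 0.653351, -0.662033)
  k4: at (x, y) = (-1.014322, -0.693178), (dx/dtau, dy/dtau) = (-0.777343, 0.922190); Gamma_xxx = -0.104548, Gamma_xxy = 0.242833, Gamma_xyy = -0.184329, Gamma_yxx = 0.263366, Gamma_yxy = -0.658311, Gamma_yyy = -0.552201; k4 = (-0.777343, 0.922190, 0.568088, -0.633363)
  Y <- Y + (h/6)(k1 + 2k2 + 2k3 + k4): x = -1.0140, y = -0.6933, dx/dtau = -0.7778, dy/dtau = 0.9230

Answer: x = -1.0140, y = -0.6933, dx/dtau = -0.7778, dy/dtau = 0.9230


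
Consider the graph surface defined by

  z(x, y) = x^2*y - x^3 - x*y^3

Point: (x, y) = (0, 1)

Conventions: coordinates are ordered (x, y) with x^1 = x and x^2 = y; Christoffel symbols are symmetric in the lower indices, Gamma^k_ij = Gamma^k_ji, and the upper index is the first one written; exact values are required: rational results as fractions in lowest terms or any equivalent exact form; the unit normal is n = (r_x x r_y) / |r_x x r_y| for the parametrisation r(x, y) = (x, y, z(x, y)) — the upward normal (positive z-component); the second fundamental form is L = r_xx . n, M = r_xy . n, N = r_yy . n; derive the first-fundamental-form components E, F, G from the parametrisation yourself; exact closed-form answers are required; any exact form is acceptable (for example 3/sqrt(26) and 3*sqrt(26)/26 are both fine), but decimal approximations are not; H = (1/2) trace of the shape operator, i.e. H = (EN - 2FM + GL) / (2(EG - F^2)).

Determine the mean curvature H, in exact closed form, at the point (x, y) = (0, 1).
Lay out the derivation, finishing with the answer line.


z_x = -1, z_y = 0, z_xx = 2, z_xy = -3, z_yy = 0
E = 2, F = 0, G = 1; answer radicand W^2 = 2
unnormalised second-form numerators: l = 2, m = -3, n = 0; L = l/sqrt(2), and similarly M = m/sqrt(W^2), N = n/sqrt(W^2)
H = (E*n - 2*F*m + G*l) / (2*(EG - F^2)*sqrt(W^2)); E*n - 2*F*m + G*l = 2, EG - F^2 = 2, so H = (1/2)/sqrt(2)

Answer: H = sqrt(2)/4


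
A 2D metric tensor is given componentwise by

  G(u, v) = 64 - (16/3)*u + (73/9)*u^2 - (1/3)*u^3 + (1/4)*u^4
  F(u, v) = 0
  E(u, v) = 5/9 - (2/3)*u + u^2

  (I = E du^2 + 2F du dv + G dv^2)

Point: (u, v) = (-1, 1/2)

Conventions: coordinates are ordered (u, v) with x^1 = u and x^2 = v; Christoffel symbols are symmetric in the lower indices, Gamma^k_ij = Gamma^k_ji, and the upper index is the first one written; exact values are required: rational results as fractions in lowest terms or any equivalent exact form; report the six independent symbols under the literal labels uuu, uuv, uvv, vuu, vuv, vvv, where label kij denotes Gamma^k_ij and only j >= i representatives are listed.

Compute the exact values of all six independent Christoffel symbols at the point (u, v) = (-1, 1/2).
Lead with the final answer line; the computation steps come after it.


Answer: Gamma_uuu = -3/5, Gamma_uuv = 0, Gamma_uvv = 53/10, Gamma_vuu = 0, Gamma_vuv = -8/53, Gamma_vvv = 0

E = 20/9, F = 0, G = 2809/36 at the point
E_u = -8/3, E_v = 0, F_u = 0, F_v = 0, G_u = -212/9, G_v = 0
EG - F^2 = 14045/81;  g^inv = (81/14045) * [[2809/36, 0], [0, 20/9]]
first-kind symbols [ij,l] = (1/2)(d_i g_jl + d_j g_il - d_l g_ij): [uu,u] = E_u/2 = -4/3, [uu,v] = F_u - E_v/2 = 0, [uv,u] = E_v/2 = 0, [uv,v] = G_u/2 = -106/9, [vv,u] = F_v - G_u/2 = 106/9, [vv,v] = G_v/2 = 0
Gamma^u_ij = (G*[ij,u] - F*[ij,v])/(EG - F^2), Gamma^v_ij = (E*[ij,v] - F*[ij,u])/(EG - F^2)


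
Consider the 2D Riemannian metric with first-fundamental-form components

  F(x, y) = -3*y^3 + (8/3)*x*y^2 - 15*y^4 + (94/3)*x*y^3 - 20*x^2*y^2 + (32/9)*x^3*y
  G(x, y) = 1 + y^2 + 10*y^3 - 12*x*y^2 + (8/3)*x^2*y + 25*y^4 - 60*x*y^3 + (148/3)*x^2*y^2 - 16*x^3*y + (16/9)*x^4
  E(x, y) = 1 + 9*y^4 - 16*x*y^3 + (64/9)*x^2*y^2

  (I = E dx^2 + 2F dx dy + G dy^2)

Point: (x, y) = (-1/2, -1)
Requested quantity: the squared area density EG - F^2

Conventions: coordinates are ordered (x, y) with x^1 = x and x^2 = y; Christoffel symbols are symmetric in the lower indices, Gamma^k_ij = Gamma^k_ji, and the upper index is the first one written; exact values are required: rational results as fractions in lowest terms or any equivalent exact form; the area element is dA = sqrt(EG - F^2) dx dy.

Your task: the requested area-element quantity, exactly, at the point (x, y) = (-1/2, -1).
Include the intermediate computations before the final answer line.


E = 34/9, F = -20/9, G = 25/9; EG - F^2 = 50/9

Answer: EG - F^2 = 50/9


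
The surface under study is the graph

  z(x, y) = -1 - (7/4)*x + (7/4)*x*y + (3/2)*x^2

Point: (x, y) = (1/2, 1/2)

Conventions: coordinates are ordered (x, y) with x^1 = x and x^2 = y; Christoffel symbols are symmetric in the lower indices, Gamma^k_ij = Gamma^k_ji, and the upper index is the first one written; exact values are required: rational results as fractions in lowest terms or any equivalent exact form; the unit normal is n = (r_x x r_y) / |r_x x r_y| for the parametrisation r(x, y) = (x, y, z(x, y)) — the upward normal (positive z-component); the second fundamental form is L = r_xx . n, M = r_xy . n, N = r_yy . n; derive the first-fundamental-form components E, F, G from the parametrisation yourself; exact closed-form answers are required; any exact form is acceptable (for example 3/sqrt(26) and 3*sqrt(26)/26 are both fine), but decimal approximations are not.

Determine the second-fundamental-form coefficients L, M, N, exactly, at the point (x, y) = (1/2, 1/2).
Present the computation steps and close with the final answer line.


z_x = 5/8, z_y = 7/8, z_xx = 3, z_xy = 7/4, z_yy = 0
E = 89/64, F = 35/64, G = 113/64; answer radicand W^2 = 69/32
unnormalised second-form numerators: l = 3, m = 7/4, n = 0; L = l/sqrt(69/32), and similarly M = m/sqrt(W^2), N = n/sqrt(W^2)

Answer: L = 4*sqrt(138)/23, M = 7*sqrt(138)/69, N = 0


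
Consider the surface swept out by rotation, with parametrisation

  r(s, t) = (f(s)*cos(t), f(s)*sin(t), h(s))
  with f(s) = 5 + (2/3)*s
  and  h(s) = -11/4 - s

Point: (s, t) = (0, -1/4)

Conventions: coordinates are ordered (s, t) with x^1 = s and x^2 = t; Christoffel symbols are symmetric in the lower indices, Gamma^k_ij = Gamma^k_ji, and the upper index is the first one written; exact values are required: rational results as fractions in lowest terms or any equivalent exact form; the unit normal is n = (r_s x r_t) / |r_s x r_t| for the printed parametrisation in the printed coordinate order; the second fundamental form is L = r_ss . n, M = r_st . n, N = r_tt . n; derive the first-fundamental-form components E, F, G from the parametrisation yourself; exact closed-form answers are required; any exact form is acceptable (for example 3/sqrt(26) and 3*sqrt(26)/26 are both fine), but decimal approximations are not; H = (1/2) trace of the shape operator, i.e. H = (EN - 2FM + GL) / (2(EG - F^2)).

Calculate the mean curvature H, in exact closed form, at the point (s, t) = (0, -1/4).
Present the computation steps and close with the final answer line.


f = 5, f' = 2/3, f'' = 0, h' = -1, h'' = 0
E = 13/9, F = 0, G = 25; answer radicand W^2 = 13/9
unnormalised second-form numerators: l = 0, m = 0, n = -5; L = l/sqrt(13/9), and similarly M = m/sqrt(W^2), N = n/sqrt(W^2)
H = (E*n - 2*F*m + G*l) / (2*(EG - F^2)*sqrt(W^2)); E*n - 2*F*m + G*l = -65/9, EG - F^2 = 325/9, so H = (-1/10)/sqrt(13/9)

Answer: H = -3*sqrt(13)/130
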